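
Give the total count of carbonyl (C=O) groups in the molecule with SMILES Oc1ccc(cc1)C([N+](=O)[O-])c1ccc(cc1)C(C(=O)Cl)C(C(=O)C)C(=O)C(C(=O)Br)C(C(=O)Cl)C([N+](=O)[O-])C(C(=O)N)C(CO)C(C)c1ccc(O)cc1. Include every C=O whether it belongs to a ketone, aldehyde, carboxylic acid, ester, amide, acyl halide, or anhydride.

6

CH(COCl): acyl halide, 1 C=O (running total 1).
CH(COCH3): ketone, 1 C=O (running total 2).
CO: ketone, 1 C=O (running total 3).
CH(COBr): acyl halide, 1 C=O (running total 4).
CH(COCl): acyl halide, 1 C=O (running total 5).
CH(CONH2): amide, 1 C=O (running total 6).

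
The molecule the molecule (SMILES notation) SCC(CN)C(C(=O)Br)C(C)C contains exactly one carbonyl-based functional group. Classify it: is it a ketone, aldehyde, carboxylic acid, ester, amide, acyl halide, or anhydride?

acyl halide

The carbonyl is in the CH(COBr) segment: pendant –C(=O)X: carbonyl C bonded to C and halogen → acyl halide.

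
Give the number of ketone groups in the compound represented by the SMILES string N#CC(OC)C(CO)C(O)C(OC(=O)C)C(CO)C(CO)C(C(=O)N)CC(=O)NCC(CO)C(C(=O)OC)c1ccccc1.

0

Reading the structure from left to right:
  N≡C: N≡C–: carbon triple-bonded to nitrogen → nitrile.
  CH(OCH3): pendant –OCH3: C–O–C with sp³ C, no adjacent C=O → ether.
  CH(CH2OH): pendant –CH2OH on an sp³ backbone C → alcohol.
  CH(OH): –OH on an sp³ carbon → alcohol (secondary).
  CH(OCOCH3): pendant –OC(=O)CH3: an acyloxy group → ester.
  CH(CH2OH): pendant –CH2OH on an sp³ backbone C → alcohol.
  CH(CH2OH): pendant –CH2OH on an sp³ backbone C → alcohol.
  CH(CONH2): pendant –CONH2: carbonyl C bonded to C and N → amide.
  CH2CONHCH2: –C(=O)–N– linkage → amide (the N is not an amine).
  CH(CH2OH): pendant –CH2OH on an sp³ backbone C → alcohol.
  CH(COOCH3): pendant –COOCH3: carbonyl C bonded to C and –OCH3 → ester.
  C6H5: –C6H5 phenyl ring → arene.
No segment is a ketone: CH(OCOCH3) is ester, not ketone; CH(CONH2) is amide, not ketone; CH2CONHCH2 is amide, not ketone. → 0.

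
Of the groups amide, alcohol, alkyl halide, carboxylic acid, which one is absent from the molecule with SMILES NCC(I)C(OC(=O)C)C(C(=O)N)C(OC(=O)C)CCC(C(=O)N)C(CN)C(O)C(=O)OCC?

alcohol: present (CH(OH) — –OH on an sp³ carbon → alcohol (secondary)).
amide: present (CH(CONH2) — pendant –CONH2: carbonyl C bonded to C and N → amide).
alkyl halide: present (CH(I) — halogen on an sp³ carbon → alkyl halide).
carboxylic acid: absent. In each of CH(OCOCH3) and COOCH2CH3, the acyl oxygen is bonded to carbon (–O–C), not to H, so this is an ester. In CH(CONH2), the carbonyl is bonded to nitrogen, not to –OH; that is an amide.

carboxylic acid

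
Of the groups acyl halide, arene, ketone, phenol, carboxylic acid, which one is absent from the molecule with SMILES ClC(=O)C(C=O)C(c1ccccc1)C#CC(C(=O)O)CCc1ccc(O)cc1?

ketone

arene: present (CH(C6H5) — pendant –C6H5: benzene ring → arene).
acyl halide: present (ClCO — –C(=O)Cl: carbonyl C bonded to C and to a halogen → acyl halide (not alkyl halide)).
phenol: present (C6H4OH — –OH attached directly to an aromatic ring → phenol (not alcohol); the ring itself is an arene).
carboxylic acid: present (CH(COOH) — pendant –COOH: carbonyl C bonded to C and –OH → carboxylic acid).
ketone: absent. In CH(COOH), the C=O bears an –OH, making it a carboxylic acid rather than a ketone. In CH(CHO), the carbonyl carbon carries an H, so it is an aldehyde, not a ketone. In ClCO, the C=O is bonded to a halogen, which defines an acyl halide, not a ketone.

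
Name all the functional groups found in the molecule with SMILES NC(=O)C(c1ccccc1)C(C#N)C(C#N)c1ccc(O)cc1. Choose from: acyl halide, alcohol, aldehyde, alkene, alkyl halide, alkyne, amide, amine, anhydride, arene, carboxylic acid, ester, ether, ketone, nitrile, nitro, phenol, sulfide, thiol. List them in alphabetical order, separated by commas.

Working along the chain:
  H2NCO: –C(=O)NH2: carbonyl C bonded to C and to N → amide (the N is not a separate amine).
  CH(C6H5): pendant –C6H5: benzene ring → arene.
  CH(CN): pendant –C≡N: nitrile.
  CH(CN): pendant –C≡N: nitrile.
  C6H4OH: –OH attached directly to an aromatic ring → phenol (not alcohol); the ring itself is an arene.

amide, arene, nitrile, phenol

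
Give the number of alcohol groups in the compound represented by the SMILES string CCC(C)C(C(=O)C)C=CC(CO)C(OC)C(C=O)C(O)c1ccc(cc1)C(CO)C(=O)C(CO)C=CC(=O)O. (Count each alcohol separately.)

Working along the chain:
  CH(COCH3): pendant –COCH3: carbonyl C bonded to two carbons → ketone.
  CH=CH: C=C double bond → alkene.
  CH(CH2OH): pendant –CH2OH on an sp³ backbone C → alcohol.
  CH(OCH3): pendant –OCH3: C–O–C with sp³ C, no adjacent C=O → ether.
  CH(CHO): pendant –CHO: carbonyl C bonded to C and H → aldehyde.
  CH(OH): –OH on an sp³ carbon → alcohol (secondary).
  C6H4: para-disubstituted benzene ring → arene.
  CH(CH2OH): pendant –CH2OH on an sp³ backbone C → alcohol.
  CO: –C(=O)– with carbon on both sides → ketone.
  CH(CH2OH): pendant –CH2OH on an sp³ backbone C → alcohol.
  CH=CH: C=C double bond → alkene.
  COOH: –COOH: carbonyl C bonded to –OH and C → carboxylic acid (the –OH is not a separate alcohol).
Alcohol appears at: CH(CH2OH), CH(OH), CH(CH2OH), CH(CH2OH) → 4.

4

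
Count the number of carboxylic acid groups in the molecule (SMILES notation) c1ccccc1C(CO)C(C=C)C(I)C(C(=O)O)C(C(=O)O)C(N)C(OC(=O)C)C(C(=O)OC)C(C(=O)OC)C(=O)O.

Taking each segment in turn:
  C6H5: C6H5– phenyl ring → arene.
  CH(CH2OH): pendant –CH2OH on an sp³ backbone C → alcohol.
  CH(CH=CH2): pendant –CH=CH2: C=C double bond → alkene.
  CH(I): halogen on an sp³ carbon → alkyl halide.
  CH(COOH): pendant –COOH: carbonyl C bonded to C and –OH → carboxylic acid.
  CH(COOH): pendant –COOH: carbonyl C bonded to C and –OH → carboxylic acid.
  CH(NH2): –NH2 on an sp³ carbon with no adjacent C=O → amine.
  CH(OCOCH3): pendant –OC(=O)CH3: an acyloxy group → ester.
  CH(COOCH3): pendant –COOCH3: carbonyl C bonded to C and –OCH3 → ester.
  CH(COOCH3): pendant –COOCH3: carbonyl C bonded to C and –OCH3 → ester.
  COOH: –COOH: carbonyl C bonded to –OH and C → carboxylic acid (the –OH is not a separate alcohol).
Carboxylic acid appears at: CH(COOH), CH(COOH), COOH → 3.

3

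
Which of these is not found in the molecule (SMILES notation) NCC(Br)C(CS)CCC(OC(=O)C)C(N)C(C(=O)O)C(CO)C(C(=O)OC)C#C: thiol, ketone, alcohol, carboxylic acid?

alcohol: present (CH(CH2OH) — pendant –CH2OH on an sp³ backbone C → alcohol).
thiol: present (CH(CH2SH) — pendant –CH2SH → thiol).
carboxylic acid: present (CH(COOH) — pendant –COOH: carbonyl C bonded to C and –OH → carboxylic acid).
ketone: absent. In each of CH(OCOCH3) and CH(COOCH3), the C=O is bonded to an –O–C group, which defines an ester, not a ketone. In CH(COOH), the C=O bears an –OH, making it a carboxylic acid rather than a ketone.

ketone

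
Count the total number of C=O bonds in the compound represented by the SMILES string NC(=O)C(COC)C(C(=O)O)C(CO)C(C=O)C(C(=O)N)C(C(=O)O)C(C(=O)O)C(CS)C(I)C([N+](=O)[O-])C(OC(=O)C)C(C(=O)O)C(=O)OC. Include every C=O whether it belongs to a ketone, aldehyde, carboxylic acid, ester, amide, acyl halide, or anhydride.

H2NCO: amide, 1 C=O (running total 1).
CH(COOH): carboxylic acid, 1 C=O (running total 2).
CH(CHO): aldehyde, 1 C=O (running total 3).
CH(CONH2): amide, 1 C=O (running total 4).
CH(COOH): carboxylic acid, 1 C=O (running total 5).
CH(COOH): carboxylic acid, 1 C=O (running total 6).
CH(OCOCH3): ester, 1 C=O (running total 7).
CH(COOH): carboxylic acid, 1 C=O (running total 8).
COOCH3: ester, 1 C=O (running total 9).

9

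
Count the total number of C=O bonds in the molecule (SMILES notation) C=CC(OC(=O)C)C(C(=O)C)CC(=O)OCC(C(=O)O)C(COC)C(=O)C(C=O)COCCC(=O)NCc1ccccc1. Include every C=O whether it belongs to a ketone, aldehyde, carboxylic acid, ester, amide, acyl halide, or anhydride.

CH(OCOCH3): ester, 1 C=O (running total 1).
CH(COCH3): ketone, 1 C=O (running total 2).
CH2COOCH2: ester, 1 C=O (running total 3).
CH(COOH): carboxylic acid, 1 C=O (running total 4).
CO: ketone, 1 C=O (running total 5).
CH(CHO): aldehyde, 1 C=O (running total 6).
CH2CONHCH2: amide, 1 C=O (running total 7).

7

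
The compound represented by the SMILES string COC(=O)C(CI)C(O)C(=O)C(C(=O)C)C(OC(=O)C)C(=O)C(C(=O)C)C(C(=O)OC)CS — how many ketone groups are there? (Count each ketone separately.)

CH3O–C(=O)–: carbonyl C bonded to C and to –OCH3 → ester (not ketone + ether).
pendant –CH2X: halogen on sp³ carbon → alkyl halide.
–OH on an sp³ carbon → alcohol (secondary).
–C(=O)– with carbon on both sides → ketone.
pendant –COCH3: carbonyl C bonded to two carbons → ketone.
pendant –OC(=O)CH3: an acyloxy group → ester.
–C(=O)– with carbon on both sides → ketone.
pendant –COCH3: carbonyl C bonded to two carbons → ketone.
pendant –COOCH3: carbonyl C bonded to C and –OCH3 → ester.
–SH on an sp³ carbon → thiol.
Ketone appears at: CO, CH(COCH3), CO, CH(COCH3) → 4.

4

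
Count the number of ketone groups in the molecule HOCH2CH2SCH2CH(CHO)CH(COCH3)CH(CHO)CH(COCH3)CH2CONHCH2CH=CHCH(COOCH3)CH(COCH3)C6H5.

Working along the chain:
  HOCH2: HO– on an sp³ carbon → alcohol.
  CH2SCH2: C–S–C linkage → sulfide (thioether).
  CH(CHO): pendant –CHO: carbonyl C bonded to C and H → aldehyde.
  CH(COCH3): pendant –COCH3: carbonyl C bonded to two carbons → ketone.
  CH(CHO): pendant –CHO: carbonyl C bonded to C and H → aldehyde.
  CH(COCH3): pendant –COCH3: carbonyl C bonded to two carbons → ketone.
  CH2CONHCH2: –C(=O)–N– linkage → amide (the N is not an amine).
  CH=CH: C=C double bond → alkene.
  CH(COOCH3): pendant –COOCH3: carbonyl C bonded to C and –OCH3 → ester.
  CH(COCH3): pendant –COCH3: carbonyl C bonded to two carbons → ketone.
  C6H5: –C6H5 phenyl ring → arene.
Ketone appears at: CH(COCH3), CH(COCH3), CH(COCH3) → 3.

3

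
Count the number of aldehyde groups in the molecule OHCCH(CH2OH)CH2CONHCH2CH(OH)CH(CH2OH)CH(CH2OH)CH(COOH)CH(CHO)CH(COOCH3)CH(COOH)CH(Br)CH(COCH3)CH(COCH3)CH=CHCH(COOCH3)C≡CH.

2

terminal –CHO: carbonyl C bonded to H and C → aldehyde.
pendant –CH2OH on an sp³ backbone C → alcohol.
–C(=O)–N– linkage → amide (the N is not an amine).
–OH on an sp³ carbon → alcohol (secondary).
pendant –CH2OH on an sp³ backbone C → alcohol.
pendant –CH2OH on an sp³ backbone C → alcohol.
pendant –COOH: carbonyl C bonded to C and –OH → carboxylic acid.
pendant –CHO: carbonyl C bonded to C and H → aldehyde.
pendant –COOCH3: carbonyl C bonded to C and –OCH3 → ester.
pendant –COOH: carbonyl C bonded to C and –OH → carboxylic acid.
halogen on an sp³ carbon → alkyl halide.
pendant –COCH3: carbonyl C bonded to two carbons → ketone.
pendant –COCH3: carbonyl C bonded to two carbons → ketone.
C=C double bond → alkene.
pendant –COOCH3: carbonyl C bonded to C and –OCH3 → ester.
C≡C triple bond → alkyne.
Aldehyde appears at: OHC, CH(CHO) → 2.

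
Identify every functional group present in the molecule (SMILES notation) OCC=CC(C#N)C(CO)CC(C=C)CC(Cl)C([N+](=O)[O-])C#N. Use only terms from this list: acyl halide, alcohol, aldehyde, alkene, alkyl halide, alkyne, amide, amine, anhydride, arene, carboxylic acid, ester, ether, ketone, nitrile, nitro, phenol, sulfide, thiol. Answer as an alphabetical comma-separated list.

HO– on an sp³ carbon → alcohol.
C=C double bond → alkene.
pendant –C≡N: nitrile.
pendant –CH2OH on an sp³ backbone C → alcohol.
pendant –CH=CH2: C=C double bond → alkene.
halogen on an sp³ carbon → alkyl halide.
–NO2 on an sp³ carbon → nitro (the N=O is not a carbonyl).
–C≡N: carbon triple-bonded to nitrogen → nitrile.

alcohol, alkene, alkyl halide, nitrile, nitro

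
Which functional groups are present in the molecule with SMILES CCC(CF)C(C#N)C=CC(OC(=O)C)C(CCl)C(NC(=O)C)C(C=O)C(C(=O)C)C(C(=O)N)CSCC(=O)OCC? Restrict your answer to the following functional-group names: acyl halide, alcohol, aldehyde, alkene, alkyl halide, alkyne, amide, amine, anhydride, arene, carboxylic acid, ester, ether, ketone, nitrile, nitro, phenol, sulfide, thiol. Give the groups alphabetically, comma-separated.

aldehyde, alkene, alkyl halide, amide, ester, ketone, nitrile, sulfide

Working along the chain:
  CH(CH2F): pendant –CH2X: halogen on sp³ carbon → alkyl halide.
  CH(CN): pendant –C≡N: nitrile.
  CH=CH: C=C double bond → alkene.
  CH(OCOCH3): pendant –OC(=O)CH3: an acyloxy group → ester.
  CH(CH2Cl): pendant –CH2X: halogen on sp³ carbon → alkyl halide.
  CH(NHCOCH3): pendant –NHC(=O)CH3: N bonded to a carbonyl → amide (not amine).
  CH(CHO): pendant –CHO: carbonyl C bonded to C and H → aldehyde.
  CH(COCH3): pendant –COCH3: carbonyl C bonded to two carbons → ketone.
  CH(CONH2): pendant –CONH2: carbonyl C bonded to C and N → amide.
  CH2SCH2: C–S–C linkage → sulfide (thioether).
  COOCH2CH3: –C(=O)OCH2CH3: carbonyl C bonded to C and to –OEt → ester.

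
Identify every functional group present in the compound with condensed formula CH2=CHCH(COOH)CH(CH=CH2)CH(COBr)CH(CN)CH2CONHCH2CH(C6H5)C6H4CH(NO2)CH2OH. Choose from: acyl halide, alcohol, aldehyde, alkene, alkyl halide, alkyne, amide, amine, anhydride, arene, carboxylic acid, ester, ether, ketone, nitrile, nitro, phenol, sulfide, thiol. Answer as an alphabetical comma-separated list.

acyl halide, alcohol, alkene, amide, arene, carboxylic acid, nitrile, nitro

C=C double bond → alkene.
pendant –COOH: carbonyl C bonded to C and –OH → carboxylic acid.
pendant –CH=CH2: C=C double bond → alkene.
pendant –C(=O)X: carbonyl C bonded to C and halogen → acyl halide.
pendant –C≡N: nitrile.
–C(=O)–N– linkage → amide (the N is not an amine).
pendant –C6H5: benzene ring → arene.
para-disubstituted benzene ring → arene.
–NO2 on an sp³ carbon → nitro (the N=O is not a carbonyl).
–OH on an sp³ carbon → alcohol.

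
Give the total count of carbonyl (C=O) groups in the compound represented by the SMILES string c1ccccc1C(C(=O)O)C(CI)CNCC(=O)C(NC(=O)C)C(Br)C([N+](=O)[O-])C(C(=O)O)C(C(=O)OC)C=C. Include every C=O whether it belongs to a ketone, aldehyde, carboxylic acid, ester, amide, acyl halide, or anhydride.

CH(COOH): carboxylic acid, 1 C=O (running total 1).
CO: ketone, 1 C=O (running total 2).
CH(NHCOCH3): amide, 1 C=O (running total 3).
CH(COOH): carboxylic acid, 1 C=O (running total 4).
CH(COOCH3): ester, 1 C=O (running total 5).

5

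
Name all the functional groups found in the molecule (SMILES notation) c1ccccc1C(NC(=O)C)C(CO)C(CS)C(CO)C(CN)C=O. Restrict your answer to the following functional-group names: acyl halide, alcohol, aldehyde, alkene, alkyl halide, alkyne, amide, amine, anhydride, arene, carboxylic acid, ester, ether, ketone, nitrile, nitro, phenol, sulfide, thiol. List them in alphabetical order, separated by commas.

C6H5– phenyl ring → arene.
pendant –NHC(=O)CH3: N bonded to a carbonyl → amide (not amine).
pendant –CH2OH on an sp³ backbone C → alcohol.
pendant –CH2SH → thiol.
pendant –CH2OH on an sp³ backbone C → alcohol.
pendant –CH2NH2: N on sp³ C, no adjacent C=O → amine.
terminal –CHO: carbonyl C bonded to H and C → aldehyde.

alcohol, aldehyde, amide, amine, arene, thiol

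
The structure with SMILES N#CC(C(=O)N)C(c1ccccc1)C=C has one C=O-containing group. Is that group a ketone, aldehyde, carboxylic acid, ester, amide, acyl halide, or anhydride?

amide

The carbonyl is in the CH(CONH2) segment: pendant –CONH2: carbonyl C bonded to C and N → amide.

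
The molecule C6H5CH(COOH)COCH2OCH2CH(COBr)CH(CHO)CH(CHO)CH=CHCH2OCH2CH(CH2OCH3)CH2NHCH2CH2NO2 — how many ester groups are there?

0

Reading the structure from left to right:
  C6H5: C6H5– phenyl ring → arene.
  CH(COOH): pendant –COOH: carbonyl C bonded to C and –OH → carboxylic acid.
  CO: –C(=O)– with carbon on both sides → ketone.
  CH2OCH2: C–O–C with sp³ carbons on both sides and no adjacent C=O → ether.
  CH(COBr): pendant –C(=O)X: carbonyl C bonded to C and halogen → acyl halide.
  CH(CHO): pendant –CHO: carbonyl C bonded to C and H → aldehyde.
  CH(CHO): pendant –CHO: carbonyl C bonded to C and H → aldehyde.
  CH=CH: C=C double bond → alkene.
  CH2OCH2: C–O–C with sp³ carbons on both sides and no adjacent C=O → ether.
  CH(CH2OCH3): pendant –CH2OCH3: C–O–C linkage → ether.
  CH2NHCH2: C–N–C with sp³ carbons and no adjacent C=O → amine (secondary).
  CH2NO2: –NO2 on carbon → nitro group.
No segment is a ester: CH(COOH) is carboxylic acid, not ester; CO is ketone, not ester; CH2OCH2 is ether, not ester. → 0.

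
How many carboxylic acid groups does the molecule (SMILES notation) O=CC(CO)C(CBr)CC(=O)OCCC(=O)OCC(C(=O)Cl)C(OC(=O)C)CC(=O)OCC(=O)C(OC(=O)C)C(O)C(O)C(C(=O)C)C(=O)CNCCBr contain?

Taking each segment in turn:
  OHC: terminal –CHO: carbonyl C bonded to H and C → aldehyde.
  CH(CH2OH): pendant –CH2OH on an sp³ backbone C → alcohol.
  CH(CH2Br): pendant –CH2X: halogen on sp³ carbon → alkyl halide.
  CH2COOCH2: –C(=O)–O–C with C on the carbonyl side → ester.
  CH2COOCH2: –C(=O)–O–C with C on the carbonyl side → ester.
  CH(COCl): pendant –C(=O)X: carbonyl C bonded to C and halogen → acyl halide.
  CH(OCOCH3): pendant –OC(=O)CH3: an acyloxy group → ester.
  CH2COOCH2: –C(=O)–O–C with C on the carbonyl side → ester.
  CO: –C(=O)– with carbon on both sides → ketone.
  CH(OCOCH3): pendant –OC(=O)CH3: an acyloxy group → ester.
  CH(OH): –OH on an sp³ carbon → alcohol (secondary).
  CH(OH): –OH on an sp³ carbon → alcohol (secondary).
  CH(COCH3): pendant –COCH3: carbonyl C bonded to two carbons → ketone.
  CO: –C(=O)– with carbon on both sides → ketone.
  CH2NHCH2: C–N–C with sp³ carbons and no adjacent C=O → amine (secondary).
  CH2Br: halogen on an sp³ carbon → alkyl halide.
No segment is a carboxylic acid: OHC is aldehyde, not carboxylic acid; CH(CH2OH) is alcohol, not carboxylic acid; CH2COOCH2 is ester, not carboxylic acid. → 0.

0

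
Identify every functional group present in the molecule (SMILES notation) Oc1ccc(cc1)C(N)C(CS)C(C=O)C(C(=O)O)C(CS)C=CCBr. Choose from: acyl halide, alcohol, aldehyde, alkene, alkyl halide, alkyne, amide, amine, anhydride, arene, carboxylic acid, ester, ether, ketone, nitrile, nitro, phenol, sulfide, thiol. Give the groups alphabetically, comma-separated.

aldehyde, alkene, alkyl halide, amine, arene, carboxylic acid, phenol, thiol

Working along the chain:
  HOC6H4: –OH attached directly to an aromatic ring → phenol (not alcohol); the ring itself is an arene.
  CH(NH2): –NH2 on an sp³ carbon with no adjacent C=O → amine.
  CH(CH2SH): pendant –CH2SH → thiol.
  CH(CHO): pendant –CHO: carbonyl C bonded to C and H → aldehyde.
  CH(COOH): pendant –COOH: carbonyl C bonded to C and –OH → carboxylic acid.
  CH(CH2SH): pendant –CH2SH → thiol.
  CH=CH: C=C double bond → alkene.
  CH2Br: halogen on an sp³ carbon → alkyl halide.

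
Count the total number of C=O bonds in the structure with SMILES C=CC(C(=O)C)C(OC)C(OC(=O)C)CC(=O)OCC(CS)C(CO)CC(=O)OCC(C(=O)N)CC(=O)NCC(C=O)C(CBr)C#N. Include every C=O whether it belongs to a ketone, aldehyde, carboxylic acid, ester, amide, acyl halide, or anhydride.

7

CH(COCH3): ketone, 1 C=O (running total 1).
CH(OCOCH3): ester, 1 C=O (running total 2).
CH2COOCH2: ester, 1 C=O (running total 3).
CH2COOCH2: ester, 1 C=O (running total 4).
CH(CONH2): amide, 1 C=O (running total 5).
CH2CONHCH2: amide, 1 C=O (running total 6).
CH(CHO): aldehyde, 1 C=O (running total 7).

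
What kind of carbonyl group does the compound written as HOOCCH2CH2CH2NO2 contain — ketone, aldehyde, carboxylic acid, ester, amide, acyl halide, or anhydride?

The carbonyl is in the HOOC segment: –COOH: carbonyl C bonded to –OH and C → carboxylic acid (the –OH is not a separate alcohol).

carboxylic acid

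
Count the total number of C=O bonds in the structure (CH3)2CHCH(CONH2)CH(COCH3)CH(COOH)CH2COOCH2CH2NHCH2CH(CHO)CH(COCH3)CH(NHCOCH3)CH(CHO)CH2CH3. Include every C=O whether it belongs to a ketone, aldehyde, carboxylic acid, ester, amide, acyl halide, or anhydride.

8

CH(CONH2): amide, 1 C=O (running total 1).
CH(COCH3): ketone, 1 C=O (running total 2).
CH(COOH): carboxylic acid, 1 C=O (running total 3).
CH2COOCH2: ester, 1 C=O (running total 4).
CH(CHO): aldehyde, 1 C=O (running total 5).
CH(COCH3): ketone, 1 C=O (running total 6).
CH(NHCOCH3): amide, 1 C=O (running total 7).
CH(CHO): aldehyde, 1 C=O (running total 8).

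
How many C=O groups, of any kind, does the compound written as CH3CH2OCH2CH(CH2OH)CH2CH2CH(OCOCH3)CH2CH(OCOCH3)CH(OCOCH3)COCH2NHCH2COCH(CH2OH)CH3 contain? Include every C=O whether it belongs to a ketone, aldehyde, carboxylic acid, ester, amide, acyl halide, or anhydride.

5

CH(OCOCH3): ester, 1 C=O (running total 1).
CH(OCOCH3): ester, 1 C=O (running total 2).
CH(OCOCH3): ester, 1 C=O (running total 3).
CO: ketone, 1 C=O (running total 4).
CO: ketone, 1 C=O (running total 5).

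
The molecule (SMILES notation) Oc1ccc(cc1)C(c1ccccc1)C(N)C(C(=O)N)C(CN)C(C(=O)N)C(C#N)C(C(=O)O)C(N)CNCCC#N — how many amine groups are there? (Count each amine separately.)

–OH attached directly to an aromatic ring → phenol (not alcohol); the ring itself is an arene.
pendant –C6H5: benzene ring → arene.
–NH2 on an sp³ carbon with no adjacent C=O → amine.
pendant –CONH2: carbonyl C bonded to C and N → amide.
pendant –CH2NH2: N on sp³ C, no adjacent C=O → amine.
pendant –CONH2: carbonyl C bonded to C and N → amide.
pendant –C≡N: nitrile.
pendant –COOH: carbonyl C bonded to C and –OH → carboxylic acid.
–NH2 on an sp³ carbon with no adjacent C=O → amine.
C–N–C with sp³ carbons and no adjacent C=O → amine (secondary).
–C≡N: carbon triple-bonded to nitrogen → nitrile.
Amine appears at: CH(NH2), CH(CH2NH2), CH(NH2), CH2NHCH2 → 4.

4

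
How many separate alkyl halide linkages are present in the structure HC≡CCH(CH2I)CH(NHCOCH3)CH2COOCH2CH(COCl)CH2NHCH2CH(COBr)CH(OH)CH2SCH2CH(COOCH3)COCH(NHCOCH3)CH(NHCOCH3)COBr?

Taking each segment in turn:
  HC≡C: C≡C triple bond → alkyne.
  CH(CH2I): pendant –CH2X: halogen on sp³ carbon → alkyl halide.
  CH(NHCOCH3): pendant –NHC(=O)CH3: N bonded to a carbonyl → amide (not amine).
  CH2COOCH2: –C(=O)–O–C with C on the carbonyl side → ester.
  CH(COCl): pendant –C(=O)X: carbonyl C bonded to C and halogen → acyl halide.
  CH2NHCH2: C–N–C with sp³ carbons and no adjacent C=O → amine (secondary).
  CH(COBr): pendant –C(=O)X: carbonyl C bonded to C and halogen → acyl halide.
  CH(OH): –OH on an sp³ carbon → alcohol (secondary).
  CH2SCH2: C–S–C linkage → sulfide (thioether).
  CH(COOCH3): pendant –COOCH3: carbonyl C bonded to C and –OCH3 → ester.
  CO: –C(=O)– with carbon on both sides → ketone.
  CH(NHCOCH3): pendant –NHC(=O)CH3: N bonded to a carbonyl → amide (not amine).
  CH(NHCOCH3): pendant –NHC(=O)CH3: N bonded to a carbonyl → amide (not amine).
  COBr: –C(=O)Br: carbonyl C bonded to C and to a halogen → acyl halide (not alkyl halide).
Alkyl halide appears at: CH(CH2I) → 1.

1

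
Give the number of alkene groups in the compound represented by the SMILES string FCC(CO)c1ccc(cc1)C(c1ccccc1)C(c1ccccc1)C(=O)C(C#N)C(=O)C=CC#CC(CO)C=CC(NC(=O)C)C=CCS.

3

Taking each segment in turn:
  FCH2: halogen on an sp³ carbon → alkyl halide.
  CH(CH2OH): pendant –CH2OH on an sp³ backbone C → alcohol.
  C6H4: para-disubstituted benzene ring → arene.
  CH(C6H5): pendant –C6H5: benzene ring → arene.
  CH(C6H5): pendant –C6H5: benzene ring → arene.
  CO: –C(=O)– with carbon on both sides → ketone.
  CH(CN): pendant –C≡N: nitrile.
  CO: –C(=O)– with carbon on both sides → ketone.
  CH=CH: C=C double bond → alkene.
  C≡C: C≡C triple bond → alkyne.
  CH(CH2OH): pendant –CH2OH on an sp³ backbone C → alcohol.
  CH=CH: C=C double bond → alkene.
  CH(NHCOCH3): pendant –NHC(=O)CH3: N bonded to a carbonyl → amide (not amine).
  CH=CH: C=C double bond → alkene.
  CH2SH: –SH on an sp³ carbon → thiol.
Alkene appears at: CH=CH, CH=CH, CH=CH → 3.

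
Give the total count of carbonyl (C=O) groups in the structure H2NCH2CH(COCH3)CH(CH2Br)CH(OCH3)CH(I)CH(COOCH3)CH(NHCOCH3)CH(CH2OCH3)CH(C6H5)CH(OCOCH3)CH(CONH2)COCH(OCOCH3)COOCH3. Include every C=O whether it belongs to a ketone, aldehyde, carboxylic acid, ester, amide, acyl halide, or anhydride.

8

CH(COCH3): ketone, 1 C=O (running total 1).
CH(COOCH3): ester, 1 C=O (running total 2).
CH(NHCOCH3): amide, 1 C=O (running total 3).
CH(OCOCH3): ester, 1 C=O (running total 4).
CH(CONH2): amide, 1 C=O (running total 5).
CO: ketone, 1 C=O (running total 6).
CH(OCOCH3): ester, 1 C=O (running total 7).
COOCH3: ester, 1 C=O (running total 8).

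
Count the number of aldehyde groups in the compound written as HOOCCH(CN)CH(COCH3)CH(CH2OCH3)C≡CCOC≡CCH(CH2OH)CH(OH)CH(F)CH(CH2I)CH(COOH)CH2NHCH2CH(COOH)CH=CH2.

0

–COOH: carbonyl C bonded to –OH and C → carboxylic acid (the –OH is not a separate alcohol).
pendant –C≡N: nitrile.
pendant –COCH3: carbonyl C bonded to two carbons → ketone.
pendant –CH2OCH3: C–O–C linkage → ether.
C≡C triple bond → alkyne.
–C(=O)– with carbon on both sides → ketone.
C≡C triple bond → alkyne.
pendant –CH2OH on an sp³ backbone C → alcohol.
–OH on an sp³ carbon → alcohol (secondary).
halogen on an sp³ carbon → alkyl halide.
pendant –CH2X: halogen on sp³ carbon → alkyl halide.
pendant –COOH: carbonyl C bonded to C and –OH → carboxylic acid.
C–N–C with sp³ carbons and no adjacent C=O → amine (secondary).
pendant –COOH: carbonyl C bonded to C and –OH → carboxylic acid.
C=C double bond → alkene.
No segment is a aldehyde: HOOC is carboxylic acid, not aldehyde; CH(COCH3) is ketone, not aldehyde; CO is ketone, not aldehyde. → 0.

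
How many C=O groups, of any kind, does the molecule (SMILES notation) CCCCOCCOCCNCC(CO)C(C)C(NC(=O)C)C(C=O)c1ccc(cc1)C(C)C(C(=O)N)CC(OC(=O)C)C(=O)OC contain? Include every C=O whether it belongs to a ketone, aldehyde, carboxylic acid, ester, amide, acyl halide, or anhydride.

5

CH(NHCOCH3): amide, 1 C=O (running total 1).
CH(CHO): aldehyde, 1 C=O (running total 2).
CH(CONH2): amide, 1 C=O (running total 3).
CH(OCOCH3): ester, 1 C=O (running total 4).
COOCH3: ester, 1 C=O (running total 5).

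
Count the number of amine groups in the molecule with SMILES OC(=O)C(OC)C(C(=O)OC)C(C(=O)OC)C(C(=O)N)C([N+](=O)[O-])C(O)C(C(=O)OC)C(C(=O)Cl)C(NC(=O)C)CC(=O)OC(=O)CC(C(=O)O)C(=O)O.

0

Reading the structure from left to right:
  HOOC: –COOH: carbonyl C bonded to –OH and C → carboxylic acid (the –OH is not a separate alcohol).
  CH(OCH3): pendant –OCH3: C–O–C with sp³ C, no adjacent C=O → ether.
  CH(COOCH3): pendant –COOCH3: carbonyl C bonded to C and –OCH3 → ester.
  CH(COOCH3): pendant –COOCH3: carbonyl C bonded to C and –OCH3 → ester.
  CH(CONH2): pendant –CONH2: carbonyl C bonded to C and N → amide.
  CH(NO2): –NO2 on an sp³ carbon → nitro (the N=O is not a carbonyl).
  CH(OH): –OH on an sp³ carbon → alcohol (secondary).
  CH(COOCH3): pendant –COOCH3: carbonyl C bonded to C and –OCH3 → ester.
  CH(COCl): pendant –C(=O)X: carbonyl C bonded to C and halogen → acyl halide.
  CH(NHCOCH3): pendant –NHC(=O)CH3: N bonded to a carbonyl → amide (not amine).
  CH2CO-O-COCH2: two acyl groups sharing one oxygen, –C(=O)–O–C(=O)– → anhydride.
  CH(COOH): pendant –COOH: carbonyl C bonded to C and –OH → carboxylic acid.
  COOH: –COOH: carbonyl C bonded to –OH and C → carboxylic acid (the –OH is not a separate alcohol).
No segment is a amine: CH(CONH2) is amide, not amine; CH(NO2) is nitro, not amine; CH(NHCOCH3) is amide, not amine. → 0.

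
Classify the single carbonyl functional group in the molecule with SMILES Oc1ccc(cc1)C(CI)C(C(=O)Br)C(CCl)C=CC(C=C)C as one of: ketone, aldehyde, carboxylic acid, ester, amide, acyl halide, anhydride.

The carbonyl is in the CH(COBr) segment: pendant –C(=O)X: carbonyl C bonded to C and halogen → acyl halide.

acyl halide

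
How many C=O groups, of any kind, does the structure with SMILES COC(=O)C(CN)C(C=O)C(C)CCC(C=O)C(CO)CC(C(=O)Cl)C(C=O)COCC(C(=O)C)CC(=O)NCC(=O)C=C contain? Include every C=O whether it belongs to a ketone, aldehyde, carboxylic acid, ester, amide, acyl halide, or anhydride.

8

CH3OOC: ester, 1 C=O (running total 1).
CH(CHO): aldehyde, 1 C=O (running total 2).
CH(CHO): aldehyde, 1 C=O (running total 3).
CH(COCl): acyl halide, 1 C=O (running total 4).
CH(CHO): aldehyde, 1 C=O (running total 5).
CH(COCH3): ketone, 1 C=O (running total 6).
CH2CONHCH2: amide, 1 C=O (running total 7).
CO: ketone, 1 C=O (running total 8).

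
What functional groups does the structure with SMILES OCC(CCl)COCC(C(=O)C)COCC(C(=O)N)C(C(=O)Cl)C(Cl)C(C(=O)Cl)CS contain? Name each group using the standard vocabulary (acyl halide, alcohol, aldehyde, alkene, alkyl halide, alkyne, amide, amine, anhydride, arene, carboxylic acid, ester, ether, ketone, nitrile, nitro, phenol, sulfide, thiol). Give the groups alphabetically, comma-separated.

acyl halide, alcohol, alkyl halide, amide, ether, ketone, thiol

Reading the structure from left to right:
  HOCH2: HO– on an sp³ carbon → alcohol.
  CH(CH2Cl): pendant –CH2X: halogen on sp³ carbon → alkyl halide.
  CH2OCH2: C–O–C with sp³ carbons on both sides and no adjacent C=O → ether.
  CH(COCH3): pendant –COCH3: carbonyl C bonded to two carbons → ketone.
  CH2OCH2: C–O–C with sp³ carbons on both sides and no adjacent C=O → ether.
  CH(CONH2): pendant –CONH2: carbonyl C bonded to C and N → amide.
  CH(COCl): pendant –C(=O)X: carbonyl C bonded to C and halogen → acyl halide.
  CH(Cl): halogen on an sp³ carbon → alkyl halide.
  CH(COCl): pendant –C(=O)X: carbonyl C bonded to C and halogen → acyl halide.
  CH2SH: –SH on an sp³ carbon → thiol.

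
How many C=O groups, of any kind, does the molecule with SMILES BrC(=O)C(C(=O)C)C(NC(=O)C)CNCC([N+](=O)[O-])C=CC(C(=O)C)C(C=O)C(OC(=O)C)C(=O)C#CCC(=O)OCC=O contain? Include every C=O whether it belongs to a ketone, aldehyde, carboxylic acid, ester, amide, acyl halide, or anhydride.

BrCO: acyl halide, 1 C=O (running total 1).
CH(COCH3): ketone, 1 C=O (running total 2).
CH(NHCOCH3): amide, 1 C=O (running total 3).
CH(COCH3): ketone, 1 C=O (running total 4).
CH(CHO): aldehyde, 1 C=O (running total 5).
CH(OCOCH3): ester, 1 C=O (running total 6).
CO: ketone, 1 C=O (running total 7).
CH2COOCH2: ester, 1 C=O (running total 8).
CHO: aldehyde, 1 C=O (running total 9).

9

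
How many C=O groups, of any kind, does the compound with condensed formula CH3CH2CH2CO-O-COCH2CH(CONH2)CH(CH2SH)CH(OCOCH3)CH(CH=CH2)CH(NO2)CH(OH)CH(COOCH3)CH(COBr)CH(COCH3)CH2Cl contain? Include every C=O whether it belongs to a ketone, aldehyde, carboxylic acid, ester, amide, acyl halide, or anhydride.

CH2CO-O-COCH2: anhydride, 2 C=O (running total 2).
CH(CONH2): amide, 1 C=O (running total 3).
CH(OCOCH3): ester, 1 C=O (running total 4).
CH(COOCH3): ester, 1 C=O (running total 5).
CH(COBr): acyl halide, 1 C=O (running total 6).
CH(COCH3): ketone, 1 C=O (running total 7).

7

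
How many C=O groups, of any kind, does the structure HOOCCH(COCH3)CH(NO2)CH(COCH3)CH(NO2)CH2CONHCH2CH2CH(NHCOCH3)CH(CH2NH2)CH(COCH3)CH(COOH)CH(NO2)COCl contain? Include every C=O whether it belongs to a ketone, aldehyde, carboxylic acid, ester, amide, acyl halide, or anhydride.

8

HOOC: carboxylic acid, 1 C=O (running total 1).
CH(COCH3): ketone, 1 C=O (running total 2).
CH(COCH3): ketone, 1 C=O (running total 3).
CH2CONHCH2: amide, 1 C=O (running total 4).
CH(NHCOCH3): amide, 1 C=O (running total 5).
CH(COCH3): ketone, 1 C=O (running total 6).
CH(COOH): carboxylic acid, 1 C=O (running total 7).
COCl: acyl halide, 1 C=O (running total 8).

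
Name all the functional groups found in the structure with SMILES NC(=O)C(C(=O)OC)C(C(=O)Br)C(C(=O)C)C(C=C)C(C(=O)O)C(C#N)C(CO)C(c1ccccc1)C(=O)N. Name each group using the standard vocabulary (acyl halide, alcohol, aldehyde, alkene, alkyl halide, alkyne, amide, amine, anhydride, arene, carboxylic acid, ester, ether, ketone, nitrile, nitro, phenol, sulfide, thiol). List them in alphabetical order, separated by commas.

acyl halide, alcohol, alkene, amide, arene, carboxylic acid, ester, ketone, nitrile

Working along the chain:
  H2NCO: –C(=O)NH2: carbonyl C bonded to C and to N → amide (the N is not a separate amine).
  CH(COOCH3): pendant –COOCH3: carbonyl C bonded to C and –OCH3 → ester.
  CH(COBr): pendant –C(=O)X: carbonyl C bonded to C and halogen → acyl halide.
  CH(COCH3): pendant –COCH3: carbonyl C bonded to two carbons → ketone.
  CH(CH=CH2): pendant –CH=CH2: C=C double bond → alkene.
  CH(COOH): pendant –COOH: carbonyl C bonded to C and –OH → carboxylic acid.
  CH(CN): pendant –C≡N: nitrile.
  CH(CH2OH): pendant –CH2OH on an sp³ backbone C → alcohol.
  CH(C6H5): pendant –C6H5: benzene ring → arene.
  CONH2: –C(=O)NH2: carbonyl C bonded to C and to N → amide (the N is not a separate amine).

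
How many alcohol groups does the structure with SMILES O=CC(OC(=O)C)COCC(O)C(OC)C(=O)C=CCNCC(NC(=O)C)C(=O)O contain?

1

Working along the chain:
  OHC: terminal –CHO: carbonyl C bonded to H and C → aldehyde.
  CH(OCOCH3): pendant –OC(=O)CH3: an acyloxy group → ester.
  CH2OCH2: C–O–C with sp³ carbons on both sides and no adjacent C=O → ether.
  CH(OH): –OH on an sp³ carbon → alcohol (secondary).
  CH(OCH3): pendant –OCH3: C–O–C with sp³ C, no adjacent C=O → ether.
  CO: –C(=O)– with carbon on both sides → ketone.
  CH=CH: C=C double bond → alkene.
  CH2NHCH2: C–N–C with sp³ carbons and no adjacent C=O → amine (secondary).
  CH(NHCOCH3): pendant –NHC(=O)CH3: N bonded to a carbonyl → amide (not amine).
  COOH: –COOH: carbonyl C bonded to –OH and C → carboxylic acid (the –OH is not a separate alcohol).
Alcohol appears at: CH(OH) → 1.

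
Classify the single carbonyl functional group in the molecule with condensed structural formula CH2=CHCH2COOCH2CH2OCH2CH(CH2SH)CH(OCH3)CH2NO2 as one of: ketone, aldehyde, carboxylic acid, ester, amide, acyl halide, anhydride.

ester

The carbonyl is in the CH2COOCH2 segment: –C(=O)–O–C with C on the carbonyl side → ester.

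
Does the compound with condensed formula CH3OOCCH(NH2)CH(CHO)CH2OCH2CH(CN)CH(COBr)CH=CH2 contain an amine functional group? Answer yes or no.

Reading the structure from left to right:
  CH3OOC: CH3O–C(=O)–: carbonyl C bonded to C and to –OCH3 → ester (not ketone + ether).
  CH(NH2): –NH2 on an sp³ carbon with no adjacent C=O → amine.
  CH(CHO): pendant –CHO: carbonyl C bonded to C and H → aldehyde.
  CH2OCH2: C–O–C with sp³ carbons on both sides and no adjacent C=O → ether.
  CH(CN): pendant –C≡N: nitrile.
  CH(COBr): pendant –C(=O)X: carbonyl C bonded to C and halogen → acyl halide.
  CH=CH2: C=C double bond → alkene.
The CH(NH2) segment supplies the amine: –NH2 on an sp³ carbon with no adjacent C=O → amine.

yes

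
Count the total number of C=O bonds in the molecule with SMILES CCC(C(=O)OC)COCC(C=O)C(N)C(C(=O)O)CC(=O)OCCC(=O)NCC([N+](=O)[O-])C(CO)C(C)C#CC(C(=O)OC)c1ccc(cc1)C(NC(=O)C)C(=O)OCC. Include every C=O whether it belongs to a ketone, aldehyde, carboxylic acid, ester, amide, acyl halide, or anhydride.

8

CH(COOCH3): ester, 1 C=O (running total 1).
CH(CHO): aldehyde, 1 C=O (running total 2).
CH(COOH): carboxylic acid, 1 C=O (running total 3).
CH2COOCH2: ester, 1 C=O (running total 4).
CH2CONHCH2: amide, 1 C=O (running total 5).
CH(COOCH3): ester, 1 C=O (running total 6).
CH(NHCOCH3): amide, 1 C=O (running total 7).
COOCH2CH3: ester, 1 C=O (running total 8).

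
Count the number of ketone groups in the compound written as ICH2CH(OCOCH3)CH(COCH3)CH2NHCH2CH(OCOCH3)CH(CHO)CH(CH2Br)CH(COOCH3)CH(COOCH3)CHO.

1

Working along the chain:
  ICH2: halogen on an sp³ carbon → alkyl halide.
  CH(OCOCH3): pendant –OC(=O)CH3: an acyloxy group → ester.
  CH(COCH3): pendant –COCH3: carbonyl C bonded to two carbons → ketone.
  CH2NHCH2: C–N–C with sp³ carbons and no adjacent C=O → amine (secondary).
  CH(OCOCH3): pendant –OC(=O)CH3: an acyloxy group → ester.
  CH(CHO): pendant –CHO: carbonyl C bonded to C and H → aldehyde.
  CH(CH2Br): pendant –CH2X: halogen on sp³ carbon → alkyl halide.
  CH(COOCH3): pendant –COOCH3: carbonyl C bonded to C and –OCH3 → ester.
  CH(COOCH3): pendant –COOCH3: carbonyl C bonded to C and –OCH3 → ester.
  CHO: terminal –CHO: carbonyl C bonded to H and C → aldehyde.
Ketone appears at: CH(COCH3) → 1.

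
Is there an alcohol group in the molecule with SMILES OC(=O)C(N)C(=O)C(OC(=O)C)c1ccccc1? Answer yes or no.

–COOH: carbonyl C bonded to –OH and C → carboxylic acid (the –OH is not a separate alcohol).
–NH2 on an sp³ carbon with no adjacent C=O → amine.
–C(=O)– with carbon on both sides → ketone.
pendant –OC(=O)CH3: an acyloxy group → ester.
–C6H5 phenyl ring → arene.
In HOOC, the –OH sits on a carbonyl carbon, making it part of a carboxylic acid, not an alcohol.
The groups actually present are: amine, arene, carboxylic acid, ester, ketone.

no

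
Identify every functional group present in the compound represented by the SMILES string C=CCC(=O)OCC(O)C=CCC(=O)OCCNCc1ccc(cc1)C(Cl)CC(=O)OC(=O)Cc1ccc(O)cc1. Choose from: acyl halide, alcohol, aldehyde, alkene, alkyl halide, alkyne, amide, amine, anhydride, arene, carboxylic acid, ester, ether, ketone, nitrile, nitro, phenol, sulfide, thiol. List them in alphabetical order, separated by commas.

alcohol, alkene, alkyl halide, amine, anhydride, arene, ester, phenol

C=C double bond → alkene.
–C(=O)–O–C with C on the carbonyl side → ester.
–OH on an sp³ carbon → alcohol (secondary).
C=C double bond → alkene.
–C(=O)–O–C with C on the carbonyl side → ester.
C–N–C with sp³ carbons and no adjacent C=O → amine (secondary).
para-disubstituted benzene ring → arene.
halogen on an sp³ carbon → alkyl halide.
two acyl groups sharing one oxygen, –C(=O)–O–C(=O)– → anhydride.
–OH attached directly to an aromatic ring → phenol (not alcohol); the ring itself is an arene.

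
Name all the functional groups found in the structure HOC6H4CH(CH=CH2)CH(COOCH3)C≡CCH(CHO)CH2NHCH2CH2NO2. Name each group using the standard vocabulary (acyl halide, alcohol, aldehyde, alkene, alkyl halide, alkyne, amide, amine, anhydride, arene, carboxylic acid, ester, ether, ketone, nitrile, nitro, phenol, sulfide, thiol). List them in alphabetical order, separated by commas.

aldehyde, alkene, alkyne, amine, arene, ester, nitro, phenol

–OH attached directly to an aromatic ring → phenol (not alcohol); the ring itself is an arene.
pendant –CH=CH2: C=C double bond → alkene.
pendant –COOCH3: carbonyl C bonded to C and –OCH3 → ester.
C≡C triple bond → alkyne.
pendant –CHO: carbonyl C bonded to C and H → aldehyde.
C–N–C with sp³ carbons and no adjacent C=O → amine (secondary).
–NO2 on carbon → nitro group.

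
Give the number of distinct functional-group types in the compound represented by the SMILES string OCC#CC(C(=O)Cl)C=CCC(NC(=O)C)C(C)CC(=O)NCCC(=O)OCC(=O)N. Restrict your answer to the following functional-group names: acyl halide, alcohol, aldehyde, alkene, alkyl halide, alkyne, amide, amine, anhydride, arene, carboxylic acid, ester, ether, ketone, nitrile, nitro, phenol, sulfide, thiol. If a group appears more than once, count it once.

Working along the chain:
  HOCH2: HO– on an sp³ carbon → alcohol.
  C≡C: C≡C triple bond → alkyne.
  CH(COCl): pendant –C(=O)X: carbonyl C bonded to C and halogen → acyl halide.
  CH=CH: C=C double bond → alkene.
  CH(NHCOCH3): pendant –NHC(=O)CH3: N bonded to a carbonyl → amide (not amine).
  CH2CONHCH2: –C(=O)–N– linkage → amide (the N is not an amine).
  CH2COOCH2: –C(=O)–O–C with C on the carbonyl side → ester.
  CONH2: –C(=O)NH2: carbonyl C bonded to C and to N → amide (the N is not a separate amine).
Distinct types present: acyl halide, alcohol, alkene, alkyne, amide, ester.

6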